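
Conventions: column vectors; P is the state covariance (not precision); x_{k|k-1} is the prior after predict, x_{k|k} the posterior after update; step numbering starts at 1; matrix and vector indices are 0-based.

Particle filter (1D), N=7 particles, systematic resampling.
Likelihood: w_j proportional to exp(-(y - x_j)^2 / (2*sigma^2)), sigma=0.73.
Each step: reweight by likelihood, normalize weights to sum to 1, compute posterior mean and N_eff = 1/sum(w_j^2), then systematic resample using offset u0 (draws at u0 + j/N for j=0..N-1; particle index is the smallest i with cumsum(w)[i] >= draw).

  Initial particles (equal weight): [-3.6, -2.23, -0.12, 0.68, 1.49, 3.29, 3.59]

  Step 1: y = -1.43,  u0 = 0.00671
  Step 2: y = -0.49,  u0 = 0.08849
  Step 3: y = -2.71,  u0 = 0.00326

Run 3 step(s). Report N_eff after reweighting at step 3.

N_eff = 2.0230

step 1: w=[0.0155, 0.7068, 0.2575, 0.0198, 0.0004, 0.0000, 0.0000]  mean=-1.6488  Neff=1.7654  idx=[0, 1, 1, 1, 1, 1, 2]
step 2: w=[0.0001, 0.0498, 0.0498, 0.0498, 0.0498, 0.0498, 0.7507]  mean=-0.6461  Neff=1.7362  idx=[2, 5, 6, 6, 6, 6, 6]
step 3: w=[0.4971, 0.4971, 0.0011, 0.0011, 0.0011, 0.0011, 0.0011]  mean=-2.2180  Neff=2.0230  idx=[0, 0, 0, 0, 1, 1, 1]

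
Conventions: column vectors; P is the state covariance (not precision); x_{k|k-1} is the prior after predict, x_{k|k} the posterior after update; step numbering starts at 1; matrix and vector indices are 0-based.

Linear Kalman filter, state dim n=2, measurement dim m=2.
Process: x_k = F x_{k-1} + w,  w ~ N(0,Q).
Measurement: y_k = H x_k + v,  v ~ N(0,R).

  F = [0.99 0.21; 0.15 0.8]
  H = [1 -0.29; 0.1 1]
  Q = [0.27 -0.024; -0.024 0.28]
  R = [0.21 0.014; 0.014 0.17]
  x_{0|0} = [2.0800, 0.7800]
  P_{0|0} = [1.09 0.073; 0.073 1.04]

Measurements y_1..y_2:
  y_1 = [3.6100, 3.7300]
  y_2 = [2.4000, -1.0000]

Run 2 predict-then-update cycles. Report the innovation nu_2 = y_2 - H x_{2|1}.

innov = [-1.5783, -4.4991]

step 1: x^-=[2.2230, 0.9360]  P^-=[1.4145 0.3727; 0.3727 0.9876]  S=[1.4914 0.2309; 0.2309 1.2463]  K=[0.8361 0.2576; -0.0715 0.8356]  nu=[1.6584, 2.5717]  x^+=[4.2721, 2.9663]  P^+=[0.1898 0.0365; 0.0365 0.1374]
step 2: x^-=[4.8523, 3.0138]  P^-=[0.4772 0.0573; 0.0573 0.3810]  S=[0.6860 0.0069; 0.0069 0.5672]  K=[0.6696 0.1771; -0.0843 0.6828]  nu=[-1.5783, -4.4991]  x^+=[2.9988, 0.0750]  P^+=[0.1502 0.0245; 0.0245 0.1124]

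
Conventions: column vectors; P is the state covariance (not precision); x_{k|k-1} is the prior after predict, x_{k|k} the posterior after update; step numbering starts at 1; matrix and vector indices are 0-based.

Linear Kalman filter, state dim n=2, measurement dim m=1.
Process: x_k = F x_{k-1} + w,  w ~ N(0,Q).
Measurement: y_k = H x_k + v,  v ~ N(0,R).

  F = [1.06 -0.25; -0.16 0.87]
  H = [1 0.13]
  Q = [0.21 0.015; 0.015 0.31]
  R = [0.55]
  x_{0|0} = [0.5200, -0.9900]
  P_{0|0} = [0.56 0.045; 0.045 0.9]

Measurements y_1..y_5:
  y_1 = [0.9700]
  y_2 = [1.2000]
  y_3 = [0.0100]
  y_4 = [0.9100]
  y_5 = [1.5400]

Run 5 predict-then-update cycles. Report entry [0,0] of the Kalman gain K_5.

step 1: x^-=[0.7987, -0.9445]  P^-=[0.8716 -0.2324; -0.2324 0.9930]  S=[1.3780]  K=[0.6106; -0.0750]  nu=[0.2941]  x^+=[0.9783, -0.9666]  P^+=[0.3578 -0.1693; -0.1693 0.9853]
step 2: x^-=[1.2786, -0.9974]  P^-=[0.7634 -0.4229; -0.4229 1.1121]  S=[1.2222]  K=[0.5796; -0.2277]  nu=[0.0511]  x^+=[1.3082, -1.0091]  P^+=[0.3528 -0.2616; -0.2616 1.0487]
step 3: x^-=[1.6390, -1.0872]  P^-=[0.8106 -0.5246; -0.5246 1.1856]  S=[1.2442]  K=[0.5967; -0.2978]  nu=[-1.4876]  x^+=[0.7513, -0.6442]  P^+=[0.3676 -0.3036; -0.3036 1.0753]
step 4: x^-=[0.9575, -0.6807]  P^-=[0.8512 -0.5733; -0.5733 1.2178]  S=[1.2727]  K=[0.6102; -0.3261]  nu=[0.0410]  x^+=[0.9825, -0.6941]  P^+=[0.3772 -0.3201; -0.3201 1.0825]
step 5: x^-=[1.2150, -0.7610]  P^-=[0.8711 -0.5924; -0.5924 1.2281]  S=[1.2879]  K=[0.6166; -0.3360]  nu=[0.4240]  x^+=[1.4764, -0.9035]  P^+=[0.3815 -0.3256; -0.3256 1.0827]

K[0,0] = 0.6166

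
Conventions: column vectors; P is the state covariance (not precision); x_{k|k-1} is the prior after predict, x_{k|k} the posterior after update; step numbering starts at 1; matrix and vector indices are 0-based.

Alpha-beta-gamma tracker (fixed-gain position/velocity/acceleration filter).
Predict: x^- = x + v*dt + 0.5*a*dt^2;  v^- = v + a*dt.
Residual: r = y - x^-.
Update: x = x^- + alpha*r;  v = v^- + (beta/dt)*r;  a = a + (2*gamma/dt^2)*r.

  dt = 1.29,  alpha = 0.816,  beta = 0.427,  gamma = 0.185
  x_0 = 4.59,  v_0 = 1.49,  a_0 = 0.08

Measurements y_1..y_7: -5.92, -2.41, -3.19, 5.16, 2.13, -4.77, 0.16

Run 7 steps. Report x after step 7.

step 1: x_pred=6.5787  r=-12.4987  x^+=-3.6202  v^+=-2.5440  a^+=-2.6990
step 2: x_pred=-9.1476  r=6.7376  x^+=-3.6497  v^+=-3.7954  a^+=-1.2009
step 3: x_pred=-9.5451  r=6.3551  x^+=-4.3593  v^+=-3.2410  a^+=0.2121
step 4: x_pred=-8.3638  r=13.5238  x^+=2.6716  v^+=1.5090  a^+=3.2190
step 5: x_pred=7.2966  r=-5.1666  x^+=3.0807  v^+=3.9513  a^+=2.0702
step 6: x_pred=9.9004  r=-14.6704  x^+=-2.0706  v^+=1.7659  a^+=-1.1916
step 7: x_pred=-0.7841  r=0.9441  x^+=-0.0137  v^+=0.5412  a^+=-0.9817

x_post = -0.0137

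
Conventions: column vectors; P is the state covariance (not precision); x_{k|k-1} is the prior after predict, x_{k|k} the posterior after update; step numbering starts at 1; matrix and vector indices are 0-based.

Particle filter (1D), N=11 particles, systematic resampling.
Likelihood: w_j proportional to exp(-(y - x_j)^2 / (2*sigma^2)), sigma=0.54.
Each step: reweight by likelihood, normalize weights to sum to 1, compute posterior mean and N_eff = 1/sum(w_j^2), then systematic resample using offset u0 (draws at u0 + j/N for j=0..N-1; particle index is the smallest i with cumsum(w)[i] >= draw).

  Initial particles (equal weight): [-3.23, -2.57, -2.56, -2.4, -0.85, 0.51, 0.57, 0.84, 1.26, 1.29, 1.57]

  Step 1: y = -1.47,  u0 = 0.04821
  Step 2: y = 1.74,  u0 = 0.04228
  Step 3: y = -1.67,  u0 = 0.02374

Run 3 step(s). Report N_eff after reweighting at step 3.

step 1: w=[0.0049, 0.1247, 0.1294, 0.2253, 0.5136, 0.0012, 0.0008, 0.0001, 0.0000, 0.0000, 0.0000]  mean=-1.6438  Neff=2.8831  idx=[1, 2, 2, 3, 3, 4, 4, 4, 4, 4, 4]
step 2: w=[0.0000, 0.0000, 0.0000, 0.0000, 0.0000, 0.1667, 0.1667, 0.1667, 0.1667, 0.1667, 0.1667]  mean=-0.8500  Neff=6.0000  idx=[5, 5, 6, 6, 7, 7, 8, 9, 9, 10, 10]
step 3: w=[0.0909, 0.0909, 0.0909, 0.0909, 0.0909, 0.0909, 0.0909, 0.0909, 0.0909, 0.0909, 0.0909]  mean=-0.8500  Neff=11.0000  idx=[0, 1, 2, 3, 4, 5, 6, 7, 8, 9, 10]

N_eff = 11.0000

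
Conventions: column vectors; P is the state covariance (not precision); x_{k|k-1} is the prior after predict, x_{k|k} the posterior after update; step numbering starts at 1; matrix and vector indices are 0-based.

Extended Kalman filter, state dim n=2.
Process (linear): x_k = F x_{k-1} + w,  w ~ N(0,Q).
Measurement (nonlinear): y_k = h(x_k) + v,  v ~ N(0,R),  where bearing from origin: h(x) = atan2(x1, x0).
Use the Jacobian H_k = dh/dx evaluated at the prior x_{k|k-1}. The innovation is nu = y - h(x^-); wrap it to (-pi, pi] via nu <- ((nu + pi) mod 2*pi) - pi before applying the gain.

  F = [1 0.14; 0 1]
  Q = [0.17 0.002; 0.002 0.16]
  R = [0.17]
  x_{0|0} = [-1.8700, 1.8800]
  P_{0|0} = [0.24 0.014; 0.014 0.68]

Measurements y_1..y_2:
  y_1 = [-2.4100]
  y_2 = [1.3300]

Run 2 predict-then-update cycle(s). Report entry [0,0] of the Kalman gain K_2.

step 1: x^-=[-1.6068, 1.8800]  P^-=[0.4272 0.1112; 0.1112 0.8400]  H_jac=[-0.3074 -0.2627]  S=[0.2863]  K=[-0.5607; -0.8902]  nu=[1.5952]  x^+=[-2.5013, 0.4600]  P^+=[0.3372 -0.0317; -0.0317 0.6131]
step 2: x^-=[-2.4369, 0.4600]  P^-=[0.5104 0.0561; 0.0561 0.7731]  H_jac=[-0.0748 -0.3962]  S=[0.2976]  K=[-0.2030; -1.0436]  nu=[-1.6250]  x^+=[-2.1070, 2.1559]  P^+=[0.4981 -0.0069; -0.0069 0.4490]

K[0,0] = -0.2030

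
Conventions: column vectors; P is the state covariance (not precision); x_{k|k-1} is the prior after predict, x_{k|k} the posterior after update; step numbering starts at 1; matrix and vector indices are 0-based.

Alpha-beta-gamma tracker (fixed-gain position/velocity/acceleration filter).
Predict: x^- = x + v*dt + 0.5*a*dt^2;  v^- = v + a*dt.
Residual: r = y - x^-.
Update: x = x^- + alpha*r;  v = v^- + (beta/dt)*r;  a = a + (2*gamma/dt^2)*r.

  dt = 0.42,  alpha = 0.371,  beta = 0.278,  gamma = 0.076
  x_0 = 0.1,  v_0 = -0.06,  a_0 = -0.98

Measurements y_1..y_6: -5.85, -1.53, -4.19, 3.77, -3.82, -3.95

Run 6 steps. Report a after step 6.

a_post = 3.4672

step 1: x_pred=-0.0116  r=-5.8384  x^+=-2.1777  v^+=-4.3360  a^+=-6.0108
step 2: x_pred=-4.5290  r=2.9990  x^+=-3.4163  v^+=-4.8755  a^+=-3.4267
step 3: x_pred=-5.7663  r=1.5763  x^+=-5.1815  v^+=-5.2714  a^+=-2.0684
step 4: x_pred=-7.5779  r=11.3479  x^+=-3.3678  v^+=1.3711  a^+=7.7099
step 5: x_pred=-2.1119  r=-1.7081  x^+=-2.7456  v^+=3.4787  a^+=6.2381
step 6: x_pred=-0.7344  r=-3.2156  x^+=-1.9274  v^+=3.9703  a^+=3.4672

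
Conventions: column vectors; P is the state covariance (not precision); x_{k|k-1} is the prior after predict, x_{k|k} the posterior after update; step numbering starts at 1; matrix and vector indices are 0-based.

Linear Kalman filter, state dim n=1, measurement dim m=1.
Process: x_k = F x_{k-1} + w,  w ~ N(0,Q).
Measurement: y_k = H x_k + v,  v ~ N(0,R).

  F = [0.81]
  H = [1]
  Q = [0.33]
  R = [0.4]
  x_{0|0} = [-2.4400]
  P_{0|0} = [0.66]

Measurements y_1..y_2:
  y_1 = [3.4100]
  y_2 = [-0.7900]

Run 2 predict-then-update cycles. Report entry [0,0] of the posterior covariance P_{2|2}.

P_post[0,0] = 0.2227

step 1: x^-=[-1.9764]  P^-=[0.7630]  S=[1.1630]  K=[0.6561]  nu=[5.3864]  x^+=[1.5575]  P^+=[0.2624]
step 2: x^-=[1.2615]  P^-=[0.5022]  S=[0.9022]  K=[0.5566]  nu=[-2.0515]  x^+=[0.1196]  P^+=[0.2227]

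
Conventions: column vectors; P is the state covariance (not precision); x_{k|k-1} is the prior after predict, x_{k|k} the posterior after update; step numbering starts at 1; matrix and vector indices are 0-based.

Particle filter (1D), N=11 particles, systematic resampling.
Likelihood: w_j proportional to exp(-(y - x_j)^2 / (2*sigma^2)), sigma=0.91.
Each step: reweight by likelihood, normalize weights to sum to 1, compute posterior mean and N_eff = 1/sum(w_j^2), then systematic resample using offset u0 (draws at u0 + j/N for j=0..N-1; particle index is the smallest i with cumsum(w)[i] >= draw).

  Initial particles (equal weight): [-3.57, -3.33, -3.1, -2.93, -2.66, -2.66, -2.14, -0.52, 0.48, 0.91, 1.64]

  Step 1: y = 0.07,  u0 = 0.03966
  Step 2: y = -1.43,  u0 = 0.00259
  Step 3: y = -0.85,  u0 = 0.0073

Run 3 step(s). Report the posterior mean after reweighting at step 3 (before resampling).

post_mean = -0.4846

step 1: w=[0.0001, 0.0003, 0.0009, 0.0016, 0.0042, 0.0042, 0.0196, 0.3029, 0.3377, 0.2441, 0.0844]  mean=0.2920  Neff=3.6637  idx=[7, 7, 7, 7, 8, 8, 8, 9, 9, 9, 10]
step 2: w=[0.2113, 0.2113, 0.2113, 0.2113, 0.0385, 0.0385, 0.0385, 0.0128, 0.0128, 0.0128, 0.0012]  mean=-0.3472  Neff=5.4507  idx=[0, 0, 0, 1, 1, 2, 2, 3, 3, 3, 5]
step 3: w=[0.0965, 0.0965, 0.0965, 0.0965, 0.0965, 0.0965, 0.0965, 0.0965, 0.0965, 0.0965, 0.0354]  mean=-0.4846  Neff=10.6047  idx=[0, 1, 1, 2, 3, 4, 5, 6, 7, 8, 9]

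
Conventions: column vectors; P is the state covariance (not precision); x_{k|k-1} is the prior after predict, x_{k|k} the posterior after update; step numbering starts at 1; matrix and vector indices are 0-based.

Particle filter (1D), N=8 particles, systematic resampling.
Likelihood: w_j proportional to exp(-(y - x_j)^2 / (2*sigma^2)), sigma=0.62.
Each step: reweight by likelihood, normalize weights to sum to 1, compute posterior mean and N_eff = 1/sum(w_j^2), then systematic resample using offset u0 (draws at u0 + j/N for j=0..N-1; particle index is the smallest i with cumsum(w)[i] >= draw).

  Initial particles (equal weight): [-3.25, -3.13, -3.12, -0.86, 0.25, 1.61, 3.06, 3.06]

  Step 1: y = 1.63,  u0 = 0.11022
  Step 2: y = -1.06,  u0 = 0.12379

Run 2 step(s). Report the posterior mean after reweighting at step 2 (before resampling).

post_mean = 1.6100

step 1: w=[0.0000, 0.0000, 0.0000, 0.0003, 0.0686, 0.8168, 0.0572, 0.0572]  mean=1.6818  Neff=1.4741  idx=[5, 5, 5, 5, 5, 5, 5, 7]
step 2: w=[0.1429, 0.1429, 0.1429, 0.1429, 0.1429, 0.1429, 0.1429, 0.0000]  mean=1.6100  Neff=7.0000  idx=[0, 1, 2, 3, 4, 5, 6, 6]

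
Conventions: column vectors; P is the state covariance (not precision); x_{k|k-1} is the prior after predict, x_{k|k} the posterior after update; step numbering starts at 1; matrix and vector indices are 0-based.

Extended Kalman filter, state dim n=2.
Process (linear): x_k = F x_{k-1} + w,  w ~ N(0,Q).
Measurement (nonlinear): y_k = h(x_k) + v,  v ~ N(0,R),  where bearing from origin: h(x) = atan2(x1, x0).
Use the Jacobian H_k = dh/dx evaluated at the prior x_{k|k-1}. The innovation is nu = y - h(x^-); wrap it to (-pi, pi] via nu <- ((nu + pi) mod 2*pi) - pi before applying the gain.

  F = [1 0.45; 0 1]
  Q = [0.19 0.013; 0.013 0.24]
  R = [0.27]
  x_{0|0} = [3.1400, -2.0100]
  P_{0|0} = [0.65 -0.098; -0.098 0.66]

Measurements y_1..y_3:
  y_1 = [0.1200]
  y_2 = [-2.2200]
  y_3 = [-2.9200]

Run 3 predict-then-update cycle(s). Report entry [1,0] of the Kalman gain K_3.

K[1,0] = 0.2313

step 1: x^-=[2.2355, -2.0100]  P^-=[0.8855 0.2120; 0.2120 0.9000]  H_jac=[0.2224 0.2474]  S=[0.3922]  K=[0.6358; 0.6879]  nu=[0.8523]  x^+=[2.7774, -1.4237]  P^+=[0.7269 0.0405; 0.0405 0.7144]
step 2: x^-=[2.1368, -1.4237]  P^-=[1.0980 0.3750; 0.3750 0.9544]  H_jac=[0.2160 0.3241]  S=[0.4740]  K=[0.7567; 0.8235]  nu=[-1.6323]  x^+=[0.9016, -2.7679]  P^+=[0.8266 0.0796; 0.0796 0.6330]
step 3: x^-=[-0.3439, -2.7679]  P^-=[1.2164 0.3775; 0.3775 0.8730]  H_jac=[0.3558 -0.0442]  S=[0.4138]  K=[1.0055; 0.2313]  nu=[-1.2256]  x^+=[-1.5763, -3.0514]  P^+=[0.7980 0.2812; 0.2812 0.8509]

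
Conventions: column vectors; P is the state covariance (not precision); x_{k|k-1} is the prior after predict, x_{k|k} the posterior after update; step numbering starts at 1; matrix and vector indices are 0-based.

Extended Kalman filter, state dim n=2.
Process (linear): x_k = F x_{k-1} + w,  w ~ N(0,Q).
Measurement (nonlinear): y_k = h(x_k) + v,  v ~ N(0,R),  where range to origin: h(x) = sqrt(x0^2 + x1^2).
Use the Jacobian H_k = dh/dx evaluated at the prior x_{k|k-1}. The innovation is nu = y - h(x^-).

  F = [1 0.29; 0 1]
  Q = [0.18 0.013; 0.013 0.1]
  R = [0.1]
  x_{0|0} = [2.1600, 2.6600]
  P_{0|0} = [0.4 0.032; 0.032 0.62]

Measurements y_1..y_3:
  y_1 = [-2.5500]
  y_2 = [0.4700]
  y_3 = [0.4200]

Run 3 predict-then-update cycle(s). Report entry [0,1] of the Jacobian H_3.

step 1: x^-=[2.9314, 2.6600]  P^-=[0.6507 0.2248; 0.2248 0.7200]  H_jac=[0.7406 0.6720]  S=[1.0057]  K=[0.6293; 0.6466]  nu=[-6.5084]  x^+=[-1.1645, -1.5483]  P^+=[0.2524 -0.1845; -0.1845 0.2995]
step 2: x^-=[-1.6136, -1.5483]  P^-=[0.3506 -0.0846; -0.0846 0.3995]  H_jac=[-0.7215 -0.6924]  S=[0.3895]  K=[-0.4990; -0.5534]  nu=[-1.7663]  x^+=[-0.7321, -0.5708]  P^+=[0.2536 -0.1922; -0.1922 0.2802]
step 3: x^-=[-0.8977, -0.5708]  P^-=[0.3457 -0.0979; -0.0979 0.3802]  H_jac=[-0.8438 -0.5366]  S=[0.3669]  K=[-0.6517; -0.3308]  nu=[-0.6438]  x^+=[-0.4781, -0.3578]  P^+=[0.1898 -0.1770; -0.1770 0.3401]

H_jac[0,1] = -0.5366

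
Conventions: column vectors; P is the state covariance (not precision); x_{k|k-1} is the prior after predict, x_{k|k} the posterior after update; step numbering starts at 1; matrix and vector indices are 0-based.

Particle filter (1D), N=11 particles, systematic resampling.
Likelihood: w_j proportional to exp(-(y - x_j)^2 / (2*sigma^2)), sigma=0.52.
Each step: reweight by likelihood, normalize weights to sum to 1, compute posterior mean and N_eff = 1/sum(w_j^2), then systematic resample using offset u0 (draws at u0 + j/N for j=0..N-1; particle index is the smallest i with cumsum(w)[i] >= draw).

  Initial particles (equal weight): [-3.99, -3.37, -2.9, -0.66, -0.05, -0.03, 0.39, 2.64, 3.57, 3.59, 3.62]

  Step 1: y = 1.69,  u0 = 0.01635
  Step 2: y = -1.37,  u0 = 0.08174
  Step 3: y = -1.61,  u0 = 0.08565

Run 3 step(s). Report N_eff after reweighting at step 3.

step 1: w=[0.0000, 0.0000, 0.0000, 0.0002, 0.0152, 0.0172, 0.1800, 0.7721, 0.0059, 0.0052, 0.0042]  mean=2.1622  Neff=1.5893  idx=[5, 6, 6, 7, 7, 7, 7, 7, 7, 7, 7]
step 2: w=[0.8474, 0.0763, 0.0763, 0.0000, 0.0000, 0.0000, 0.0000, 0.0000, 0.0000, 0.0000, 0.0000]  mean=0.0341  Neff=1.3704  idx=[0, 0, 0, 0, 0, 0, 0, 0, 0, 1, 2]
step 3: w=[0.1096, 0.1096, 0.1096, 0.1096, 0.1096, 0.1096, 0.1096, 0.1096, 0.1096, 0.0068, 0.0068]  mean=-0.0243  Neff=9.2419  idx=[0, 1, 2, 3, 4, 4, 5, 6, 7, 8, 10]

N_eff = 9.2419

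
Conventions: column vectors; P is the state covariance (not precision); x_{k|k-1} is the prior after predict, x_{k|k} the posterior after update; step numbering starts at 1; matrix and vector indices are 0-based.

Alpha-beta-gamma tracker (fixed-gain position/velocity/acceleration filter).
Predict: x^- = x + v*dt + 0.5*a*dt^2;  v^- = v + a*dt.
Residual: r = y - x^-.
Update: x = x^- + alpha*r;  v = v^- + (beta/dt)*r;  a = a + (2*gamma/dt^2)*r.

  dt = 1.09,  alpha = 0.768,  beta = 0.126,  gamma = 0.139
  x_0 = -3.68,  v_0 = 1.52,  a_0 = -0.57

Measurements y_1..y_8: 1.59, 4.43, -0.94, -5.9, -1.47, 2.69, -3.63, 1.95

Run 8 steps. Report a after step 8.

step 1: x_pred=-2.3618  r=3.9518  x^+=0.6732  v^+=1.3555  a^+=0.3547
step 2: x_pred=2.3614  r=2.0686  x^+=3.9501  v^+=1.9812  a^+=0.8387
step 3: x_pred=6.6079  r=-7.5479  x^+=0.8111  v^+=2.0229  a^+=-0.9274
step 4: x_pred=2.4652  r=-8.3652  x^+=-3.9593  v^+=0.0451  a^+=-2.8847
step 5: x_pred=-5.6238  r=4.1538  x^+=-2.4337  v^+=-2.6191  a^+=-1.9128
step 6: x_pred=-6.4248  r=9.1148  x^+=0.5754  v^+=-3.6504  a^+=0.2200
step 7: x_pred=-3.2729  r=-0.3571  x^+=-3.5472  v^+=-3.4519  a^+=0.1364
step 8: x_pred=-7.2287  r=9.1787  x^+=-0.1795  v^+=-2.2422  a^+=2.2841

a_post = 2.2841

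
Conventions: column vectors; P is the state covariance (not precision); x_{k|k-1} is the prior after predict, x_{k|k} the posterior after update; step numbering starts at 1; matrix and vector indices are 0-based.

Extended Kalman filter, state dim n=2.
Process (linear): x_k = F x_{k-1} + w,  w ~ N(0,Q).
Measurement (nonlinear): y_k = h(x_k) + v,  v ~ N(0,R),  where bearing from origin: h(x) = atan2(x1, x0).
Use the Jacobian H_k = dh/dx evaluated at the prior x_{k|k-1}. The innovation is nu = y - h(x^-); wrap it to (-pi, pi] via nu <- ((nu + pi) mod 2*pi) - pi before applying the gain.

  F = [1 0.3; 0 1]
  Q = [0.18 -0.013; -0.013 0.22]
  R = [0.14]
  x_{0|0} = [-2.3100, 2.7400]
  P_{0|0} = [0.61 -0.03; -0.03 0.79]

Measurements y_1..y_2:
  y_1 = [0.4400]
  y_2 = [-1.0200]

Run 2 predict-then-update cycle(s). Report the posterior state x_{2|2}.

x_post = [3.4577, 3.6247]

step 1: x^-=[-1.4880, 2.7400]  P^-=[0.8431 0.1940; 0.1940 1.0100]  H_jac=[-0.2818 -0.1531]  S=[0.2474]  K=[-1.0806; -0.8460]  nu=[-1.6283]  x^+=[0.2716, 4.1175]  P^+=[0.5542 -0.0321; -0.0321 0.8330]
step 2: x^-=[1.5068, 4.1175]  P^-=[0.7899 0.2048; 0.2048 1.0530]  H_jac=[-0.2142 0.0784]  S=[0.1758]  K=[-0.8709; 0.2200]  nu=[-2.2400]  x^+=[3.4577, 3.6247]  P^+=[0.6565 0.2384; 0.2384 1.0445]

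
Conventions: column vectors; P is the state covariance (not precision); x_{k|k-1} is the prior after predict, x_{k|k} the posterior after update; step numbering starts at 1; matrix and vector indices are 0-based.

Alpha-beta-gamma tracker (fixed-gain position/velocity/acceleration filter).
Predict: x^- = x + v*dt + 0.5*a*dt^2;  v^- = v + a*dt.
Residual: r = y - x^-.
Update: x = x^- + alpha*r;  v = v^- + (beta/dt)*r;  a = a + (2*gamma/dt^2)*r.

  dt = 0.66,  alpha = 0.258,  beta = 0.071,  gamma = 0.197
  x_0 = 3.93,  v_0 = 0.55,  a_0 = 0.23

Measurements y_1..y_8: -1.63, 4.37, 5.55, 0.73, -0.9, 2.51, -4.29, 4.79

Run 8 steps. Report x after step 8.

x_post = 6.0562

step 1: x_pred=4.3431  r=-5.9731  x^+=2.8020  v^+=0.0592  a^+=-5.1727
step 2: x_pred=1.7145  r=2.6555  x^+=2.3996  v^+=-3.0691  a^+=-2.7708
step 3: x_pred=-0.2294  r=5.7794  x^+=1.2617  v^+=-4.2760  a^+=2.4567
step 4: x_pred=-1.0254  r=1.7554  x^+=-0.5725  v^+=-2.4658  a^+=4.0445
step 5: x_pred=-1.3191  r=0.4191  x^+=-1.2110  v^+=0.2487  a^+=4.4235
step 6: x_pred=-0.0834  r=2.5934  x^+=0.5857  v^+=3.4472  a^+=6.7693
step 7: x_pred=4.3352  r=-8.6252  x^+=2.1099  v^+=6.9870  a^+=-1.0322
step 8: x_pred=6.4965  r=-1.7065  x^+=6.0562  v^+=6.1222  a^+=-2.5758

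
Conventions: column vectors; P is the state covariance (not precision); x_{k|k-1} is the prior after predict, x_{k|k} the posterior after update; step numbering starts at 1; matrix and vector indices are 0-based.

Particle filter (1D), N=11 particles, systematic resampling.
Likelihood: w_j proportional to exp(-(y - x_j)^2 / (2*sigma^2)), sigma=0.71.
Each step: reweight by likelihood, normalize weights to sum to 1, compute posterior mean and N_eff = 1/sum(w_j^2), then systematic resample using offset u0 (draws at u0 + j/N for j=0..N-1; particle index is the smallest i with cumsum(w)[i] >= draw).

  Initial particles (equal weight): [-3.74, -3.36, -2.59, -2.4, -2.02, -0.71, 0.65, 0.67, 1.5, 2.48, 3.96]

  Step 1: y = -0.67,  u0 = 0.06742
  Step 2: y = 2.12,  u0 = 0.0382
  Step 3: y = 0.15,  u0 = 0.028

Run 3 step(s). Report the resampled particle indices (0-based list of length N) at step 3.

step 1: w=[0.0001, 0.0005, 0.0162, 0.0322, 0.1028, 0.6256, 0.1113, 0.1056, 0.0059, 0.0000, 0.0000]  mean=-0.6208  Neff=2.3432  idx=[4, 5, 5, 5, 5, 5, 5, 5, 6, 6, 7]
step 2: w=[0.0000, 0.0010, 0.0010, 0.0010, 0.0010, 0.0010, 0.0010, 0.0010, 0.3246, 0.3246, 0.3439]  mean=0.6475  Neff=3.0393  idx=[8, 8, 8, 8, 9, 9, 9, 10, 10, 10, 10]
step 3: w=[0.0916, 0.0916, 0.0916, 0.0916, 0.0916, 0.0916, 0.0916, 0.0897, 0.0897, 0.0897, 0.0897]  mean=0.6572  Neff=10.9990  idx=[0, 1, 2, 3, 4, 5, 6, 7, 8, 9, 10]

resampled_idx = [0, 1, 2, 3, 4, 5, 6, 7, 8, 9, 10]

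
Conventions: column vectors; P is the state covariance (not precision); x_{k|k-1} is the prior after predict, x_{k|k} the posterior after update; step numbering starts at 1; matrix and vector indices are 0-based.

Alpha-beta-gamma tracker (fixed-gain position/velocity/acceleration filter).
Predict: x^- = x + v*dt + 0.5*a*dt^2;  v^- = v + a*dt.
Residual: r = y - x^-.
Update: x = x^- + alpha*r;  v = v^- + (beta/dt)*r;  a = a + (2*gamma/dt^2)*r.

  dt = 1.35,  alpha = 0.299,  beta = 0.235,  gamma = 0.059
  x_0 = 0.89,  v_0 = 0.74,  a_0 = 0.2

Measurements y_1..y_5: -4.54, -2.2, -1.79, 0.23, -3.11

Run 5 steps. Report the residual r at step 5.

step 1: x_pred=2.0713  r=-6.6113  x^+=0.0945  v^+=-0.1408  a^+=-0.2281
step 2: x_pred=-0.3035  r=-1.8965  x^+=-0.8705  v^+=-0.7789  a^+=-0.3508
step 3: x_pred=-2.2417  r=0.4517  x^+=-2.1066  v^+=-1.1739  a^+=-0.3216
step 4: x_pred=-3.9844  r=4.2144  x^+=-2.7243  v^+=-0.8744  a^+=-0.0487
step 5: x_pred=-3.9492  r=0.8392  x^+=-3.6983  v^+=-0.7941  a^+=0.0056

resid = 0.8392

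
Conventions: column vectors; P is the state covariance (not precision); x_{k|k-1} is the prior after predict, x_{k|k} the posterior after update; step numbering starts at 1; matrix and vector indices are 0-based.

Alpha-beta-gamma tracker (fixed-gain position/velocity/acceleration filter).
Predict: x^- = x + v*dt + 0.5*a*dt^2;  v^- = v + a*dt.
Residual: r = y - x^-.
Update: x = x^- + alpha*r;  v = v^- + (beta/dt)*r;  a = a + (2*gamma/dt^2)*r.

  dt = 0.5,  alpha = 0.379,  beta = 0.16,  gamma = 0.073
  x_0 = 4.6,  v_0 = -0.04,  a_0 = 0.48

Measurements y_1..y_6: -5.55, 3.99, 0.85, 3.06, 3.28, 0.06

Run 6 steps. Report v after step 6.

v_post = 2.7313

step 1: x_pred=4.6400  r=-10.1900  x^+=0.7780  v^+=-3.0608  a^+=-5.4710
step 2: x_pred=-1.4363  r=5.4263  x^+=0.6203  v^+=-4.0599  a^+=-2.3020
step 3: x_pred=-1.6974  r=2.5474  x^+=-0.7319  v^+=-4.3957  a^+=-0.8143
step 4: x_pred=-3.0316  r=6.0916  x^+=-0.7229  v^+=-2.8536  a^+=2.7432
step 5: x_pred=-1.8068  r=5.0868  x^+=0.1211  v^+=0.1458  a^+=5.7138
step 6: x_pred=0.9082  r=-0.8482  x^+=0.5868  v^+=2.7313  a^+=5.2185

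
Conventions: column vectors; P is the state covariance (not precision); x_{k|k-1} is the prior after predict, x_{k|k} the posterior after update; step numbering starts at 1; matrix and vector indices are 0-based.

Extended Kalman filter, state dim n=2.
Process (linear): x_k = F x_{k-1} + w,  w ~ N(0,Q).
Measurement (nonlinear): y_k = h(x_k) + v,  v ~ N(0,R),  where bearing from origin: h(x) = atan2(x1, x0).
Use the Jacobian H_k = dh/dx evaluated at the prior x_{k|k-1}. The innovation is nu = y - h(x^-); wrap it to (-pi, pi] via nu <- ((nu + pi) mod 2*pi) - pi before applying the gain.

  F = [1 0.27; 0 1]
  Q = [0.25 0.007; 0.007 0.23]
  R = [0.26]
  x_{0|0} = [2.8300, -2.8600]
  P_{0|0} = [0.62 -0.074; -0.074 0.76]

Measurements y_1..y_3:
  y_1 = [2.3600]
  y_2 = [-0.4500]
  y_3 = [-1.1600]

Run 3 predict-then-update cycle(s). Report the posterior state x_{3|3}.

x_post = [-0.8767, -4.5059]

step 1: x^-=[2.0578, -2.8600]  P^-=[0.8854 0.1382; 0.1382 0.9900]  H_jac=[0.2304 0.1658]  S=[0.3448]  K=[0.6581; 0.5684]  nu=[-2.9761]  x^+=[0.0991, -4.5515]  P^+=[0.7361 0.0092; 0.0092 0.8786]
step 2: x^-=[-1.1298, -4.5515]  P^-=[1.0552 0.2535; 0.2535 1.1086]  H_jac=[0.2070 -0.0514]  S=[0.3027]  K=[0.6783; -0.0149]  nu=[1.3641]  x^+=[-0.2045, -4.5717]  P^+=[0.9159 0.2565; 0.2565 1.1086]
step 3: x^-=[-1.4389, -4.5717]  P^-=[1.3852 0.5628; 0.5628 1.3386]  H_jac=[0.1990 -0.0626]  S=[0.3061]  K=[0.7855; 0.0920]  nu=[0.7157]  x^+=[-0.8767, -4.5059]  P^+=[1.1963 0.5407; 0.5407 1.3360]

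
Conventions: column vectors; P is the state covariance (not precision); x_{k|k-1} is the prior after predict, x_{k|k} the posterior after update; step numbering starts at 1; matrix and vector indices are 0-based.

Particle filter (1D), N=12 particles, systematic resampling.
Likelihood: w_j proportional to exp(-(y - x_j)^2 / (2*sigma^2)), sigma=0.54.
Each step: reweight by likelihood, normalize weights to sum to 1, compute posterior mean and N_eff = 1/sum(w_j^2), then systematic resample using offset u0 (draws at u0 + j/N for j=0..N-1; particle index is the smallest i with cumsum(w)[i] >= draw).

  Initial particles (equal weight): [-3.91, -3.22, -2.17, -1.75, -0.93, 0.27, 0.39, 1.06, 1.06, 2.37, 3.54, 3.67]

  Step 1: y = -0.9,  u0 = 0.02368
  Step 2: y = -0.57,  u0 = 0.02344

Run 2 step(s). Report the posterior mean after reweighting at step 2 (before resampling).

step 1: w=[0.0000, 0.0001, 0.0418, 0.1922, 0.6624, 0.0634, 0.0382, 0.0009, 0.0009, 0.0000, 0.0000, 0.0000]  mean=-1.0093  Neff=2.0704  idx=[2, 3, 3, 4, 4, 4, 4, 4, 4, 4, 4, 5]
step 2: w=[0.0018, 0.0133, 0.0133, 0.1160, 0.1160, 0.1160, 0.1160, 0.1160, 0.1160, 0.1160, 0.1160, 0.0432]  mean=-0.9022  Neff=9.0945  idx=[2, 3, 4, 5, 5, 6, 7, 7, 8, 9, 10, 10]

post_mean = -0.9022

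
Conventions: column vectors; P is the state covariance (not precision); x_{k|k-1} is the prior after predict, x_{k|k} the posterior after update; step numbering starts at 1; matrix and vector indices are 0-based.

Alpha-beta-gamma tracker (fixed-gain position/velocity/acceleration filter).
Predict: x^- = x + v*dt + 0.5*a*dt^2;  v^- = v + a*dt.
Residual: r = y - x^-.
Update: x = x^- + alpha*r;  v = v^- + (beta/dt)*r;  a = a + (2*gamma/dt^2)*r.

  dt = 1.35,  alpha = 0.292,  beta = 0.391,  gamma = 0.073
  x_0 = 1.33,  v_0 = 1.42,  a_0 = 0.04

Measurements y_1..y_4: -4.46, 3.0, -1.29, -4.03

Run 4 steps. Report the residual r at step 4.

resid = -1.4155

step 1: x_pred=3.2834  r=-7.7434  x^+=1.0224  v^+=-0.7687  a^+=-0.5803
step 2: x_pred=-0.5442  r=3.5442  x^+=0.4907  v^+=-0.5257  a^+=-0.2964
step 3: x_pred=-0.4891  r=-0.8009  x^+=-0.7229  v^+=-1.1578  a^+=-0.3606
step 4: x_pred=-2.6145  r=-1.4155  x^+=-3.0278  v^+=-2.0545  a^+=-0.4740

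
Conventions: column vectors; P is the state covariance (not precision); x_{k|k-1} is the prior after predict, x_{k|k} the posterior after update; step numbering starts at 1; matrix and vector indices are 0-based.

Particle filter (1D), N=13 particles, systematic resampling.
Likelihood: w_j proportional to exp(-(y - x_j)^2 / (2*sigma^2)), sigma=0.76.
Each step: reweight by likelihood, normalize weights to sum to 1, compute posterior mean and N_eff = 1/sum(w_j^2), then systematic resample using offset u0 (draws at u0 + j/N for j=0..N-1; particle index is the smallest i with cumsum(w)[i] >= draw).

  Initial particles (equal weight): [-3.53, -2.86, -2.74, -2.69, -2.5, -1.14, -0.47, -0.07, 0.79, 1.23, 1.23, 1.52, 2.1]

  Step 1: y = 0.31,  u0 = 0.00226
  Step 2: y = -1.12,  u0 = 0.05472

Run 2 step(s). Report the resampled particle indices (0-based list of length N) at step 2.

step 1: w=[0.0000, 0.0000, 0.0001, 0.0001, 0.0003, 0.0431, 0.1570, 0.2346, 0.2178, 0.1278, 0.1278, 0.0749, 0.0166]  mean=0.4943  Neff=5.9698  idx=[5, 6, 6, 7, 7, 7, 8, 8, 8, 9, 9, 10, 11]
step 2: w=[0.2704, 0.1876, 0.1876, 0.1041, 0.1041, 0.1041, 0.0115, 0.0115, 0.0115, 0.0023, 0.0023, 0.0023, 0.0006]  mean=-0.4699  Neff=5.6671  idx=[0, 0, 0, 1, 1, 1, 2, 2, 3, 3, 4, 5, 7]

resampled_idx = [0, 0, 0, 1, 1, 1, 2, 2, 3, 3, 4, 5, 7]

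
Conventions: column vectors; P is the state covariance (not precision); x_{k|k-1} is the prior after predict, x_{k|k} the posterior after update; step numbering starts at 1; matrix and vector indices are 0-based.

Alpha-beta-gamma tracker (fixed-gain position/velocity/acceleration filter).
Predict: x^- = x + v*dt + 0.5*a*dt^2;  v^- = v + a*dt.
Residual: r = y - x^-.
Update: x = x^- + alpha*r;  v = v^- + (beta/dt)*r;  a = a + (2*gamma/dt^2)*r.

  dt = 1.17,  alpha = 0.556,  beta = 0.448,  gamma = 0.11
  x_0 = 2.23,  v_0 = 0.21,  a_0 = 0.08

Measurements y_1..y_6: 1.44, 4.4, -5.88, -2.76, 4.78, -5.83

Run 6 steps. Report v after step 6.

step 1: x_pred=2.5305  r=-1.0905  x^+=1.9242  v^+=-0.1139  a^+=-0.0953
step 2: x_pred=1.7257  r=2.6743  x^+=3.2126  v^+=0.7986  a^+=0.3346
step 3: x_pred=4.3760  r=-10.2560  x^+=-1.3263  v^+=-2.7370  a^+=-1.3137
step 4: x_pred=-5.4278  r=2.6678  x^+=-3.9445  v^+=-3.2525  a^+=-0.8850
step 5: x_pred=-8.3557  r=13.1357  x^+=-1.0522  v^+=0.7418  a^+=1.2261
step 6: x_pred=0.6549  r=-6.4849  x^+=-2.9507  v^+=-0.3067  a^+=0.1839

v_post = -0.3067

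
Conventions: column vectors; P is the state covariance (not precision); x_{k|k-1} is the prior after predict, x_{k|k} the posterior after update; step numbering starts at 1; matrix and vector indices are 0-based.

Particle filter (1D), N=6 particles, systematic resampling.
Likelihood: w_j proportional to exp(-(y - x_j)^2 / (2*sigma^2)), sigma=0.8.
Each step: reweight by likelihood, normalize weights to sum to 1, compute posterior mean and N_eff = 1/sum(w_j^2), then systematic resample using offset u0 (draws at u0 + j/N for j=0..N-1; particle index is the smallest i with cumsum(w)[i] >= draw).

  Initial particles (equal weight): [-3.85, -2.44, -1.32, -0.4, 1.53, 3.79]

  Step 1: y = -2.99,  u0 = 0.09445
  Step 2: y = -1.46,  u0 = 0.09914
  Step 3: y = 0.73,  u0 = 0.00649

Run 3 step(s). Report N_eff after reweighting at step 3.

N_eff = 3.0623

step 1: w=[0.3819, 0.5374, 0.0770, 0.0036, 0.0000, 0.0000]  mean=-2.8849  Neff=2.2694  idx=[0, 0, 1, 1, 1, 2]
step 2: w=[0.0048, 0.0048, 0.1948, 0.1948, 0.1948, 0.4062]  mean=-1.9985  Neff=3.5864  idx=[2, 3, 4, 5, 5, 5]
step 3: w=[0.0034, 0.0034, 0.0034, 0.3299, 0.3299, 0.3299]  mean=-1.3315  Neff=3.0623  idx=[1, 3, 3, 4, 5, 5]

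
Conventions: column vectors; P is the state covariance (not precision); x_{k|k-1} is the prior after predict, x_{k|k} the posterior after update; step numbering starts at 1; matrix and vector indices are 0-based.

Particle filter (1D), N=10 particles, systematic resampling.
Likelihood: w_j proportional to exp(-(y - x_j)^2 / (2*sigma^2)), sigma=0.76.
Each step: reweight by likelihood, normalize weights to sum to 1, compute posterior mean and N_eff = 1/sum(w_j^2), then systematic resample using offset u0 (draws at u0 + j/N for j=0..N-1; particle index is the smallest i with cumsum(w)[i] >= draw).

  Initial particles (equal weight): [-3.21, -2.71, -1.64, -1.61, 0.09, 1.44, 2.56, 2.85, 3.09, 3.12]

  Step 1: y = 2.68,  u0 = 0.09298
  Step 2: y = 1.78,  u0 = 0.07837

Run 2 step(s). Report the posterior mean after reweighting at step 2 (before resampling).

post_mean = 2.7850

step 1: w=[0.0000, 0.0000, 0.0000, 0.0000, 0.0008, 0.0671, 0.2506, 0.2475, 0.2194, 0.2146]  mean=2.7913  Neff=4.4887  idx=[6, 6, 6, 7, 7, 8, 8, 9, 9, 9]
step 2: w=[0.1640, 0.1640, 0.1640, 0.1031, 0.1031, 0.0629, 0.0629, 0.0587, 0.0587, 0.0587]  mean=2.7850  Neff=8.3202  idx=[0, 1, 1, 2, 2, 3, 4, 6, 7, 9]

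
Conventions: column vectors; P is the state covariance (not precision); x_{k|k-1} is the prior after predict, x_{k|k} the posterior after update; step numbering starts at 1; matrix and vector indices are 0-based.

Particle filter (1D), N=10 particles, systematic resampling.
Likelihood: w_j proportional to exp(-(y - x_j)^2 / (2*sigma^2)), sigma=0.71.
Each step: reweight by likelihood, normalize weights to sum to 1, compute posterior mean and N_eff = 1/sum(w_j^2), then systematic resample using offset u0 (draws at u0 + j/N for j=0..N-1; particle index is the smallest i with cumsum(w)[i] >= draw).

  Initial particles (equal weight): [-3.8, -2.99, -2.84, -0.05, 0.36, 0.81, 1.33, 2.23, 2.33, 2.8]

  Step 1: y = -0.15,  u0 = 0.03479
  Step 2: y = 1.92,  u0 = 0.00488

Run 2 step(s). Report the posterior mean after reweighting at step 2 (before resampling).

step 1: w=[0.0000, 0.0001, 0.0003, 0.4334, 0.3382, 0.1755, 0.0498, 0.0016, 0.0010, 0.0001]  mean=0.3132  Neff=2.9810  idx=[3, 3, 3, 3, 4, 4, 4, 4, 5, 5]
step 2: w=[0.0206, 0.0206, 0.0206, 0.0206, 0.0867, 0.0867, 0.0867, 0.0867, 0.2854, 0.2854]  mean=0.5830  Neff=5.1373  idx=[0, 4, 5, 6, 7, 8, 8, 8, 9, 9]

post_mean = 0.5830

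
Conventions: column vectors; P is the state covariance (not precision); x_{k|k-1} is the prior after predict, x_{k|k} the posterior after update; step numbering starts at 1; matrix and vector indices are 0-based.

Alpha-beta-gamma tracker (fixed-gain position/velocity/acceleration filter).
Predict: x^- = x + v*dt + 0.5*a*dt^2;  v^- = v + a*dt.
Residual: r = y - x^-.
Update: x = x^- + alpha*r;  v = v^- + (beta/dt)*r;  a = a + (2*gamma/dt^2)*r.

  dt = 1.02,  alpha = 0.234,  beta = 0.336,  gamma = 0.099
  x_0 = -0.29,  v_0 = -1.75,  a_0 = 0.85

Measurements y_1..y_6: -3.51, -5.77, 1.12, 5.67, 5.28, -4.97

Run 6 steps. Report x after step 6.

step 1: x_pred=-1.6328  r=-1.8772  x^+=-2.0721  v^+=-1.5014  a^+=0.4928
step 2: x_pred=-3.3471  r=-2.4229  x^+=-3.9141  v^+=-1.7969  a^+=0.0317
step 3: x_pred=-5.7304  r=6.8504  x^+=-4.1274  v^+=0.4920  a^+=1.3354
step 4: x_pred=-2.9309  r=8.6009  x^+=-0.9183  v^+=4.6873  a^+=2.9722
step 5: x_pred=5.4090  r=-0.1290  x^+=5.3788  v^+=7.6765  a^+=2.9477
step 6: x_pred=14.7422  r=-19.7122  x^+=10.1296  v^+=4.1897  a^+=-0.8038

x_post = 10.1296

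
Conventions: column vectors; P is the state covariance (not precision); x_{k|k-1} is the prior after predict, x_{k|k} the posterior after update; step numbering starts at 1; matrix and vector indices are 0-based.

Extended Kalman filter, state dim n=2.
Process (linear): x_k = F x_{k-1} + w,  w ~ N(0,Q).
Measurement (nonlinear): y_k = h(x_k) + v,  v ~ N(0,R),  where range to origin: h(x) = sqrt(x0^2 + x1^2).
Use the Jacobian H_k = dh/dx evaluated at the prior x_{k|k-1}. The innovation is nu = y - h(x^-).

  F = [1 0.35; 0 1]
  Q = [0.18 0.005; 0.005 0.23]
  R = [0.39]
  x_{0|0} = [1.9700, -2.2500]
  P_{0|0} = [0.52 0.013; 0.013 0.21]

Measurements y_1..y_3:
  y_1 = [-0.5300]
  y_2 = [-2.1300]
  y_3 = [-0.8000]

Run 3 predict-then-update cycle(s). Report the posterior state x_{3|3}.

step 1: x^-=[1.1825, -2.2500]  P^-=[0.7348 0.0915; 0.0915 0.4400]  H_jac=[0.4652 -0.8852]  S=[0.8184]  K=[0.3187; -0.4239]  nu=[-3.0718]  x^+=[0.2034, -0.9479]  P^+=[0.6517 0.2021; 0.2021 0.2930]
step 2: x^-=[-0.1283, -0.9479]  P^-=[1.0090 0.3096; 0.3096 0.5230]  H_jac=[-0.1342 -0.9910]  S=[1.0040]  K=[-0.4404; -0.5575]  nu=[-3.0866]  x^+=[1.2310, 0.7729]  P^+=[0.8143 0.0631; 0.0631 0.2109]
step 3: x^-=[1.5015, 0.7729]  P^-=[1.0643 0.1419; 0.1419 0.4409]  H_jac=[0.8891 0.4577]  S=[1.4392]  K=[0.7026; 0.2279]  nu=[-2.4888]  x^+=[-0.2472, 0.2058]  P^+=[0.3538 -0.0885; -0.0885 0.3662]

x_post = [-0.2472, 0.2058]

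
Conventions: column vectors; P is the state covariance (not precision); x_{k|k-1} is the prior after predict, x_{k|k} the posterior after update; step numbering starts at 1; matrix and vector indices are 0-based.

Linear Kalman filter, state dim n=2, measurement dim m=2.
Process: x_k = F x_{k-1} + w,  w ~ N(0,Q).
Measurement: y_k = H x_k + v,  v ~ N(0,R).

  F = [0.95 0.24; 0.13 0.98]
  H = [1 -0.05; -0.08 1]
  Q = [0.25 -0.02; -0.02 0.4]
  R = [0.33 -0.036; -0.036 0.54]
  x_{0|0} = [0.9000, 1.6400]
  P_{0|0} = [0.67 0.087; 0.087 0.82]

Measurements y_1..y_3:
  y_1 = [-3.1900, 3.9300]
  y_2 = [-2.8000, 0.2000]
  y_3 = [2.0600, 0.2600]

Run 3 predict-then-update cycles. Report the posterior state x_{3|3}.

step 1: x^-=[1.2486, 1.7242]  P^-=[0.9416 0.3393; 0.3393 1.2210]  S=[1.2407 0.1683; 0.1683 1.7128]  K=[0.7341 0.0820; 0.1315 0.6841]  nu=[-4.3524, 2.3057]  x^+=[-1.7575, 2.7293]  P^+=[0.2412 0.0371; 0.0371 0.3677]
step 2: x^-=[-1.0146, 2.4463]  P^-=[0.5058 0.1320; 0.1320 0.7666]  S=[0.8245 0.0177; 0.0177 1.2888]  K=[0.6041 0.0627; 0.1010 0.5853]  nu=[-1.6631, -2.3274]  x^+=[-2.1652, 0.9160]  P^+=[0.1985 0.0280; 0.0280 0.3147]
step 3: x^-=[-1.8371, 0.6163]  P^-=[0.4600 0.1055; 0.1055 0.7127]  S=[0.7813 -0.0026; -0.0026 1.2388]  K=[0.5823 0.0566; 0.0912 0.5687]  nu=[3.9279, -0.5032]  x^+=[0.4215, 0.6884]  P^+=[0.1914 0.0249; 0.0249 0.3058]

x_post = [0.4215, 0.6884]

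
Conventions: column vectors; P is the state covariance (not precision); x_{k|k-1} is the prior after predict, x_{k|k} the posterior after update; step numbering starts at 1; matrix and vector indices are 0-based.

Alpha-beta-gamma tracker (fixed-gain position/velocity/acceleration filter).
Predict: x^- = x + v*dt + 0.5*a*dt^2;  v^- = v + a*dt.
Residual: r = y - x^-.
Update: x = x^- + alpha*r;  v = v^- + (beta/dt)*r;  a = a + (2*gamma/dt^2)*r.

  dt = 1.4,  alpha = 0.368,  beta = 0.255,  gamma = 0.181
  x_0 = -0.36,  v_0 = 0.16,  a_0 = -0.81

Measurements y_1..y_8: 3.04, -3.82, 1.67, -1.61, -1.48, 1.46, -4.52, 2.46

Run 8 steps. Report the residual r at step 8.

step 1: x_pred=-0.9298  r=3.9698  x^+=0.5311  v^+=-0.2509  a^+=-0.0768
step 2: x_pred=0.1045  r=-3.9245  x^+=-1.3397  v^+=-1.0733  a^+=-0.8016
step 3: x_pred=-3.6279  r=5.2979  x^+=-1.6783  v^+=-1.2306  a^+=0.1769
step 4: x_pred=-3.2278  r=1.6178  x^+=-2.6324  v^+=-0.6883  a^+=0.4756
step 5: x_pred=-3.1300  r=1.6500  x^+=-2.5228  v^+=0.2781  a^+=0.7804
step 6: x_pred=-1.3687  r=2.8287  x^+=-0.3277  v^+=1.8859  a^+=1.3028
step 7: x_pred=3.5893  r=-8.1093  x^+=0.6051  v^+=2.2328  a^+=-0.1949
step 8: x_pred=3.5399  r=-1.0799  x^+=3.1425  v^+=1.7632  a^+=-0.3944

resid = -1.0799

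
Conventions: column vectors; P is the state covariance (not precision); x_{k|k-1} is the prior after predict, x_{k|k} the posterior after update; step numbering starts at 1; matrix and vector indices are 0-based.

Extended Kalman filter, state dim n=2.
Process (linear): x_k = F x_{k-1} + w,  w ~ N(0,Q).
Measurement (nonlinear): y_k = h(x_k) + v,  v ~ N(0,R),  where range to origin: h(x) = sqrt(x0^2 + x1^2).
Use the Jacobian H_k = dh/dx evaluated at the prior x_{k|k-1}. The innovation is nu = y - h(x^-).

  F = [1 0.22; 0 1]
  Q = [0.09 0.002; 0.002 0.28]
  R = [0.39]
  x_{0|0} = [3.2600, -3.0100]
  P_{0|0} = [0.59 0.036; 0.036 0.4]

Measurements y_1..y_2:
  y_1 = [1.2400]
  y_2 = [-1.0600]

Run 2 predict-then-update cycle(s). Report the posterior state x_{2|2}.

x_post = [0.7389, -0.0973]

step 1: x^-=[2.5978, -3.0100]  P^-=[0.7152 0.1260; 0.1260 0.6800]  H_jac=[0.6534 -0.7570]  S=[0.9604]  K=[0.3872; -0.4503]  nu=[-2.7360]  x^+=[1.5383, -1.7780]  P^+=[0.5712 0.2935; 0.2935 0.4853]
step 2: x^-=[1.1471, -1.7780]  P^-=[0.8138 0.4022; 0.4022 0.7653]  H_jac=[0.5421 -0.8403]  S=[0.8031]  K=[0.1285; -0.5292]  nu=[-3.1759]  x^+=[0.7389, -0.0973]  P^+=[0.8005 0.4568; 0.4568 0.5404]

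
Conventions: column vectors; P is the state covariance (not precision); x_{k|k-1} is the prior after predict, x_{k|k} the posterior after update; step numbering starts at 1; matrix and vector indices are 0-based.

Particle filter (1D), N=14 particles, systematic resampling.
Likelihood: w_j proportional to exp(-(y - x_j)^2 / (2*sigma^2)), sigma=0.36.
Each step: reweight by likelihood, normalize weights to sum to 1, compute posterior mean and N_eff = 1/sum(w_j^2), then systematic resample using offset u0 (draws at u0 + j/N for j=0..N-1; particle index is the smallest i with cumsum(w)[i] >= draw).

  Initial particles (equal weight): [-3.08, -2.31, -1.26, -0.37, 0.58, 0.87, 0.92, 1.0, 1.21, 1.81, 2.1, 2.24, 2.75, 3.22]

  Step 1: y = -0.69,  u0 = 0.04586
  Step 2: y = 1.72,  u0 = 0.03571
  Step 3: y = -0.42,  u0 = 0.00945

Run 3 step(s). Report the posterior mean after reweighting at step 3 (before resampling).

step 1: w=[0.0000, 0.0000, 0.2970, 0.7007, 0.0021, 0.0001, 0.0000, 0.0000, 0.0000, 0.0000, 0.0000, 0.0000, 0.0000, 0.0000]  mean=-0.6323  Neff=1.7264  idx=[2, 2, 2, 2, 3, 3, 3, 3, 3, 3, 3, 3, 3, 3]
step 2: w=[0.0000, 0.0000, 0.0000, 0.0000, 0.1000, 0.1000, 0.1000, 0.1000, 0.1000, 0.1000, 0.1000, 0.1000, 0.1000, 0.1000]  mean=-0.3700  Neff=10.0000  idx=[4, 5, 5, 6, 7, 7, 8, 9, 10, 10, 11, 12, 12, 13]
step 3: w=[0.0714, 0.0714, 0.0714, 0.0714, 0.0714, 0.0714, 0.0714, 0.0714, 0.0714, 0.0714, 0.0714, 0.0714, 0.0714, 0.0714]  mean=-0.3700  Neff=14.0000  idx=[0, 1, 2, 3, 4, 5, 6, 7, 8, 9, 10, 11, 12, 13]

post_mean = -0.3700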